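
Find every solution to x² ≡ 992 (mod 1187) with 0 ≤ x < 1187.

302, 885

Since 1187 ≡ 3 (mod 4), a square root of 992 is 992^((1187+1)/4) = 992^297 mod 1187.
Repeated squaring: 992^2≡41, 992^4≡494, 992^8≡701, 992^16≡1170, 992^32≡289, 992^64≡431, 992^128≡589, 992^256≡317 (mod 1187).
992^297 = 992^(256+32+8+1) ≡ 885 (mod 1187).
Check: 885² = 783225 ≡ 992 (mod 1187). The two roots are 302 and 885.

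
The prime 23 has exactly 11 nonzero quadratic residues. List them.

Square k = 1,…,11 (k and 23−k give the same square):
1²=1, 2²=4, 3²=9, 4²=16, 5²≡2, 6²≡13, 7²≡3, 8²≡18, 9²≡12, 10²≡8, 11²≡6 (mod 23).
So the quadratic residues mod 23 are {1, 2, 3, 4, 6, 8, 9, 12, 13, 16, 18}.

1, 2, 3, 4, 6, 8, 9, 12, 13, 16, 18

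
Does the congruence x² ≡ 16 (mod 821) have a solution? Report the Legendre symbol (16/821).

Pull out 2^4: since 821 ≡ 5 (mod 8), (2/821) = -1, so (2/821)^4 = +1.
Reached (1/821) = 1. Collecting the sign flips along the way, the symbol is +1.

1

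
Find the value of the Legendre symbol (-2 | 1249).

First reduce: -2 ≡ 1247 (mod 1249).
Reciprocity: 1247 ≡ 3 and 1249 ≡ 1 (mod 4), so (1247/1249) = +(1249/1247).
Reduce top mod 1247: now compute (2/1247).
Pull out 2: since 1247 ≡ 7 (mod 8), (2/1247) = +1.
Reached (1/1247) = 1. Collecting the sign flips along the way, the symbol is +1.

1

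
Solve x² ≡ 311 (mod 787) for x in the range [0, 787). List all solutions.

274, 513

Since 787 ≡ 3 (mod 4), a square root of 311 is 311^((787+1)/4) = 311^197 mod 787.
Repeated squaring: 311^2≡707, 311^4≡104, 311^8≡585, 311^16≡667, 311^32≡234, 311^64≡453, 311^128≡589 (mod 787).
311^197 = 311^(128+64+4+1) ≡ 274 (mod 787).
Check: 274² = 75076 ≡ 311 (mod 787). The two roots are 274 and 513.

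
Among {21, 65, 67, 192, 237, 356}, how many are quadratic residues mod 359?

(21/359) = -1 → non-residue.
(65/359) = -1 → non-residue.
(67/359) = -1 → non-residue.
(192/359) = +1 → QR.
(237/359) = +1 → QR.
(356/359) = -1 → non-residue.
Total quadratic residues among the 6: 2.

2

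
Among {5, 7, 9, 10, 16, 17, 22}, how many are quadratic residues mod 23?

2

(5/23) = -1 → non-residue.
(7/23) = -1 → non-residue.
(9/23) = +1 → QR.
(10/23) = -1 → non-residue.
(16/23) = +1 → QR.
(17/23) = -1 → non-residue.
(22/23) = -1 → non-residue.
Total quadratic residues among the 7: 2.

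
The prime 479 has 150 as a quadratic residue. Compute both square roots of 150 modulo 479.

Since 479 ≡ 3 (mod 4), a square root of 150 is 150^((479+1)/4) = 150^120 mod 479.
Repeated squaring: 150^2≡466, 150^4≡169, 150^8≡300, 150^16≡427, 150^32≡309, 150^64≡160 (mod 479).
150^120 = 150^(64+32+16+8) ≡ 245 (mod 479).
Check: 245² = 60025 ≡ 150 (mod 479). The two roots are 234 and 245.

234, 245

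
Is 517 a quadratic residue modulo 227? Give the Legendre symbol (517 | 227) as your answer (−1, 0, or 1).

1

First reduce: 517 ≡ 63 (mod 227).
Reciprocity: 63 ≡ 3 and 227 ≡ 3 (mod 4), so (63/227) = −(227/63).
Reduce top mod 63: now compute (38/63).
Pull out 2: since 63 ≡ 7 (mod 8), (2/63) = +1.
Reciprocity: 19 ≡ 3 and 63 ≡ 3 (mod 4), so (19/63) = −(63/19).
Reduce top mod 19: now compute (6/19).
Pull out 2: since 19 ≡ 3 (mod 8), (2/19) = -1.
Reciprocity: 3 ≡ 3 and 19 ≡ 3 (mod 4), so (3/19) = −(19/3).
Reduce top mod 3: now compute (1/3).
Reached (1/3) = 1. Collecting the sign flips along the way, the symbol is +1.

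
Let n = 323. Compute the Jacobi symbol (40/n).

1

Pull out 2^3: since 323 ≡ 3 (mod 8), (2/323) = -1, so (2/323)^3 = -1.
Reciprocity: 5 ≡ 1 and 323 ≡ 3 (mod 4), so (5/323) = +(323/5).
Reduce top mod 5: now compute (3/5).
Reciprocity: 3 ≡ 3 and 5 ≡ 1 (mod 4), so (3/5) = +(5/3).
Reduce top mod 3: now compute (2/3).
Pull out 2: since 3 ≡ 3 (mod 8), (2/3) = -1.
Reached (1/3) = 1. Collecting the sign flips along the way, the symbol is +1.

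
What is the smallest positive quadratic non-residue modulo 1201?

11

(2/1201) = +1, so 2 is a residue.
(3/1201) = +1, so 3 is a residue.
(4/1201) = +1, so 4 is a residue.
(5/1201) = +1, so 5 is a residue.
(6/1201) = +1, so 6 is a residue.
(7/1201) = +1, so 7 is a residue.
(8/1201) = +1, so 8 is a residue.
(9/1201) = +1, so 9 is a residue.
(10/1201) = +1, so 10 is a residue.
(11/1201) = −1, so 11 is the smallest positive non-residue mod 1201.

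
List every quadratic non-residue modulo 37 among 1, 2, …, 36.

Square k = 1,…,18 (k and 37−k give the same square):
1²=1, 2²=4, 3²=9, 4²=16, 5²=25, 6²=36, 7²≡12, 8²≡27, 9²≡7, 10²≡26, 11²≡10, 12²≡33, 13²≡21, 14²≡11, 15²≡3, 16²≡34, 17²≡30, 18²≡28 (mod 37).
The residues are {1, 3, 4, 7, 9, 10, 11, 12, 16, 21, 25, 26, 27, 28, 30, 33, 34, 36}; the non-residues are the remaining 18 nonzero classes.

2,5,6,8,13,14,15,17,18,19,20,22,23,24,29,31,32,35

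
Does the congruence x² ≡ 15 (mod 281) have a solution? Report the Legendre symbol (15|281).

-1

Euler's criterion: (15/281) ≡ 15^140 (mod 281).
15^2 ≡ 225 (mod 281)
15^4 ≡ 45 (mod 281)
15^8 ≡ 58 (mod 281)
15^16 ≡ 273 (mod 281)
15^32 ≡ 64 (mod 281)
15^64 ≡ 162 (mod 281)
15^128 ≡ 111 (mod 281)
15^140 = 15^(128+8+4) ≡ 280 (mod 281).
Result is 280 ≡ −1, so (15/281) = −1.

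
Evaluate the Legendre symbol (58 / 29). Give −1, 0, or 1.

0

First reduce: 58 ≡ 0 (mod 29).
Top reduces to 0: gcd > 1, so the symbol is 0.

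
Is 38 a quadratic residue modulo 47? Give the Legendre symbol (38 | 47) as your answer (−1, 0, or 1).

-1

Pull out 2: since 47 ≡ 7 (mod 8), (2/47) = +1.
Reciprocity: 19 ≡ 3 and 47 ≡ 3 (mod 4), so (19/47) = −(47/19).
Reduce top mod 19: now compute (9/19).
Reciprocity: 9 ≡ 1 and 19 ≡ 3 (mod 4), so (9/19) = +(19/9).
Reduce top mod 9: now compute (1/9).
Reached (1/9) = 1. Collecting the sign flips along the way, the symbol is -1.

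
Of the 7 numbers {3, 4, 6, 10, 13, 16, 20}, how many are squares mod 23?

5

(3/23) = +1 → QR.
(4/23) = +1 → QR.
(6/23) = +1 → QR.
(10/23) = -1 → non-residue.
(13/23) = +1 → QR.
(16/23) = +1 → QR.
(20/23) = -1 → non-residue.
Total quadratic residues among the 7: 5.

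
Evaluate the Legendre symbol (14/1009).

1

Pull out 2: since 1009 ≡ 1 (mod 8), (2/1009) = +1.
Reciprocity: 7 ≡ 3 and 1009 ≡ 1 (mod 4), so (7/1009) = +(1009/7).
Reduce top mod 7: now compute (1/7).
Reached (1/7) = 1. Collecting the sign flips along the way, the symbol is +1.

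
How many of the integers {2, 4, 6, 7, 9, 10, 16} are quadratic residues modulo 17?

(2/17) = +1 → QR.
(4/17) = +1 → QR.
(6/17) = -1 → non-residue.
(7/17) = -1 → non-residue.
(9/17) = +1 → QR.
(10/17) = -1 → non-residue.
(16/17) = +1 → QR.
Total quadratic residues among the 7: 4.

4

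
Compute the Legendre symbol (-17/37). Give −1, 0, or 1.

Euler's criterion: (-17/37) ≡ 20^18 (mod 37).
20^2 ≡ 30 (mod 37)
20^4 ≡ 12 (mod 37)
20^8 ≡ 33 (mod 37)
20^16 ≡ 16 (mod 37)
20^18 = 20^(16+2) ≡ 36 (mod 37).
Result is 36 ≡ −1, so (-17/37) = −1.

-1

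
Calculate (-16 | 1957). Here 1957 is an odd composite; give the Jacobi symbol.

1

First reduce: -16 ≡ 1941 (mod 1957).
Reciprocity: 1941 ≡ 1 and 1957 ≡ 1 (mod 4), so (1941/1957) = +(1957/1941).
Reduce top mod 1941: now compute (16/1941).
Pull out 2^4: since 1941 ≡ 5 (mod 8), (2/1941) = -1, so (2/1941)^4 = +1.
Reached (1/1941) = 1. Collecting the sign flips along the way, the symbol is +1.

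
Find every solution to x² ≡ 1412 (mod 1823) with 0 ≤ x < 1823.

668, 1155

Since 1823 ≡ 3 (mod 4), a square root of 1412 is 1412^((1823+1)/4) = 1412^456 mod 1823.
Repeated squaring: 1412^2≡1205, 1412^4≡917, 1412^8≡486, 1412^16≡1029, 1412^32≡1501, 1412^64≡1596, 1412^128≡485, 1412^256≡58 (mod 1823).
1412^456 = 1412^(256+128+64+8) ≡ 668 (mod 1823).
Check: 668² = 446224 ≡ 1412 (mod 1823). The two roots are 668 and 1155.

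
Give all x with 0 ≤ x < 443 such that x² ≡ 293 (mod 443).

208, 235

Since 443 ≡ 3 (mod 4), a square root of 293 is 293^((443+1)/4) = 293^111 mod 443.
Repeated squaring: 293^2≡350, 293^4≡232, 293^8≡221, 293^16≡111, 293^32≡360, 293^64≡244 (mod 443).
293^111 = 293^(64+32+8+4+2+1) ≡ 208 (mod 443).
Check: 208² = 43264 ≡ 293 (mod 443). The two roots are 208 and 235.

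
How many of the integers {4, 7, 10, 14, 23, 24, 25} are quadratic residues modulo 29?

(4/29) = +1 → QR.
(7/29) = +1 → QR.
(10/29) = -1 → non-residue.
(14/29) = -1 → non-residue.
(23/29) = +1 → QR.
(24/29) = +1 → QR.
(25/29) = +1 → QR.
Total quadratic residues among the 7: 5.

5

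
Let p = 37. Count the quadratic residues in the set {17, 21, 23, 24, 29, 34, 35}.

(17/37) = -1 → non-residue.
(21/37) = +1 → QR.
(23/37) = -1 → non-residue.
(24/37) = -1 → non-residue.
(29/37) = -1 → non-residue.
(34/37) = +1 → QR.
(35/37) = -1 → non-residue.
Total quadratic residues among the 7: 2.

2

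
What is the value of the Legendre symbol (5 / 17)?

Reciprocity: 5 ≡ 1 and 17 ≡ 1 (mod 4), so (5/17) = +(17/5).
Reduce top mod 5: now compute (2/5).
Pull out 2: since 5 ≡ 5 (mod 8), (2/5) = -1.
Reached (1/5) = 1. Collecting the sign flips along the way, the symbol is -1.

-1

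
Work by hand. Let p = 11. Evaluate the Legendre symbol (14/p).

Euler's criterion: (14/11) ≡ 3^5 (mod 11).
3^2 ≡ 9 (mod 11)
3^4 ≡ 4 (mod 11)
3^5 = 3^(4+1) ≡ 1 (mod 11).
Result is 1, so (14/11) = 1.

1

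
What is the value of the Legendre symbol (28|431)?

Euler's criterion: (28/431) ≡ 28^215 (mod 431).
28^2 ≡ 353 (mod 431)
28^4 ≡ 50 (mod 431)
28^8 ≡ 345 (mod 431)
28^16 ≡ 69 (mod 431)
28^32 ≡ 20 (mod 431)
28^64 ≡ 400 (mod 431)
28^128 ≡ 99 (mod 431)
28^215 = 28^(128+64+16+4+2+1) ≡ 430 (mod 431).
Result is 430 ≡ −1, so (28/431) = −1.

-1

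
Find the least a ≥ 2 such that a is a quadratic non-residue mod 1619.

2

(2/1619) = −1, so 2 is the smallest positive non-residue mod 1619.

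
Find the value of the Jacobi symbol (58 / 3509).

Pull out 2: since 3509 ≡ 5 (mod 8), (2/3509) = -1.
Reciprocity: 29 ≡ 1 and 3509 ≡ 1 (mod 4), so (29/3509) = +(3509/29).
Reduce top mod 29: now compute (0/29).
Top reduces to 0: gcd > 1, so the symbol is 0.

0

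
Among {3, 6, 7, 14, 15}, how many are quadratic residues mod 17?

1

(3/17) = -1 → non-residue.
(6/17) = -1 → non-residue.
(7/17) = -1 → non-residue.
(14/17) = -1 → non-residue.
(15/17) = +1 → QR.
Total quadratic residues among the 5: 1.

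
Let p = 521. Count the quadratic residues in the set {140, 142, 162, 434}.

2

(140/521) = -1 → non-residue.
(142/521) = +1 → QR.
(162/521) = +1 → QR.
(434/521) = -1 → non-residue.
Total quadratic residues among the 4: 2.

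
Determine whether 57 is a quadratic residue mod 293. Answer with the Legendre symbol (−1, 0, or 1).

1

Reciprocity: 57 ≡ 1 and 293 ≡ 1 (mod 4), so (57/293) = +(293/57).
Reduce top mod 57: now compute (8/57).
Pull out 2^3: since 57 ≡ 1 (mod 8), (2/57) = +1, so (2/57)^3 = +1.
Reached (1/57) = 1. Collecting the sign flips along the way, the symbol is +1.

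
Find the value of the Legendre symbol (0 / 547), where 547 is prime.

0

Top reduces to 0: gcd > 1, so the symbol is 0.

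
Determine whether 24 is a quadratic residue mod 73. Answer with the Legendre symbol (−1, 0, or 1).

1

Euler's criterion: (24/73) ≡ 24^36 (mod 73).
24^2 ≡ 65 (mod 73)
24^4 ≡ 64 (mod 73)
24^8 ≡ 8 (mod 73)
24^16 ≡ 64 (mod 73)
24^32 ≡ 8 (mod 73)
24^36 = 24^(32+4) ≡ 1 (mod 73).
Result is 1, so (24/73) = 1.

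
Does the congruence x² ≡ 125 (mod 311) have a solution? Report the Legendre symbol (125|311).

Euler's criterion: (125/311) ≡ 125^155 (mod 311).
125^2 ≡ 75 (mod 311)
125^4 ≡ 27 (mod 311)
125^8 ≡ 107 (mod 311)
125^16 ≡ 253 (mod 311)
125^32 ≡ 254 (mod 311)
125^64 ≡ 139 (mod 311)
125^128 ≡ 39 (mod 311)
125^155 = 125^(128+16+8+2+1) ≡ 1 (mod 311).
Result is 1, so (125/311) = 1.

1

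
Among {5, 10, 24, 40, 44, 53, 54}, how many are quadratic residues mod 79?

(5/79) = +1 → QR.
(10/79) = +1 → QR.
(24/79) = -1 → non-residue.
(40/79) = +1 → QR.
(44/79) = +1 → QR.
(53/79) = -1 → non-residue.
(54/79) = -1 → non-residue.
Total quadratic residues among the 7: 4.

4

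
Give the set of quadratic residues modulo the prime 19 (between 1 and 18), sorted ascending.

1 4 5 6 7 9 11 16 17

Square k = 1,…,9 (k and 19−k give the same square):
1²=1, 2²=4, 3²=9, 4²=16, 5²≡6, 6²≡17, 7²≡11, 8²≡7, 9²≡5 (mod 19).
So the quadratic residues mod 19 are {1, 4, 5, 6, 7, 9, 11, 16, 17}.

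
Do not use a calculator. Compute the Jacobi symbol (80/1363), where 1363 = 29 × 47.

-1

Pull out 2^4: since 1363 ≡ 3 (mod 8), (2/1363) = -1, so (2/1363)^4 = +1.
Reciprocity: 5 ≡ 1 and 1363 ≡ 3 (mod 4), so (5/1363) = +(1363/5).
Reduce top mod 5: now compute (3/5).
Reciprocity: 3 ≡ 3 and 5 ≡ 1 (mod 4), so (3/5) = +(5/3).
Reduce top mod 3: now compute (2/3).
Pull out 2: since 3 ≡ 3 (mod 8), (2/3) = -1.
Reached (1/3) = 1. Collecting the sign flips along the way, the symbol is -1.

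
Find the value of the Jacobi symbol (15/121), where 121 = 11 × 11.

1

Reciprocity: 15 ≡ 3 and 121 ≡ 1 (mod 4), so (15/121) = +(121/15).
Reduce top mod 15: now compute (1/15).
Reached (1/15) = 1. Collecting the sign flips along the way, the symbol is +1.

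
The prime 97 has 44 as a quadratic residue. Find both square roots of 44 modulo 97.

97 ≡ 1 (mod 4), so we find a root by search.
Trying successive values, 23² = 529 ≡ 44 (mod 97). The other root is 97 − 23 = 74.

23, 74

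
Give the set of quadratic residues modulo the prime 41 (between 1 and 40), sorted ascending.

1 2 4 5 8 9 10 16 18 20 21 23 25 31 32 33 36 37 39 40

Square k = 1,…,20 (k and 41−k give the same square):
1²=1, 2²=4, 3²=9, 4²=16, 5²=25, 6²=36, 7²≡8, 8²≡23, 9²≡40, 10²≡18, 11²≡39, 12²≡21, 13²≡5, 14²≡32, 15²≡20, 16²≡10, 17²≡2, 18²≡37, 19²≡33, 20²≡31 (mod 41).
So the quadratic residues mod 41 are {1, 2, 4, 5, 8, 9, 10, 16, 18, 20, 21, 23, 25, 31, 32, 33, 36, 37, 39, 40}.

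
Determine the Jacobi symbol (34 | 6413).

-1

Pull out 2: since 6413 ≡ 5 (mod 8), (2/6413) = -1.
Reciprocity: 17 ≡ 1 and 6413 ≡ 1 (mod 4), so (17/6413) = +(6413/17).
Reduce top mod 17: now compute (4/17).
Pull out 2^2: since 17 ≡ 1 (mod 8), (2/17) = +1, so (2/17)^2 = +1.
Reached (1/17) = 1. Collecting the sign flips along the way, the symbol is -1.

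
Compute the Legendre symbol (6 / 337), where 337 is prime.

Pull out 2: since 337 ≡ 1 (mod 8), (2/337) = +1.
Reciprocity: 3 ≡ 3 and 337 ≡ 1 (mod 4), so (3/337) = +(337/3).
Reduce top mod 3: now compute (1/3).
Reached (1/3) = 1. Collecting the sign flips along the way, the symbol is +1.

1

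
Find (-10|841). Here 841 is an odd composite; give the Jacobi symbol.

1

First reduce: -10 ≡ 831 (mod 841).
Reciprocity: 831 ≡ 3 and 841 ≡ 1 (mod 4), so (831/841) = +(841/831).
Reduce top mod 831: now compute (10/831).
Pull out 2: since 831 ≡ 7 (mod 8), (2/831) = +1.
Reciprocity: 5 ≡ 1 and 831 ≡ 3 (mod 4), so (5/831) = +(831/5).
Reduce top mod 5: now compute (1/5).
Reached (1/5) = 1. Collecting the sign flips along the way, the symbol is +1.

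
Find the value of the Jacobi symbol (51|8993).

0

Reciprocity: 51 ≡ 3 and 8993 ≡ 1 (mod 4), so (51/8993) = +(8993/51).
Reduce top mod 51: now compute (17/51).
Reciprocity: 17 ≡ 1 and 51 ≡ 3 (mod 4), so (17/51) = +(51/17).
Reduce top mod 17: now compute (0/17).
Top reduces to 0: gcd > 1, so the symbol is 0.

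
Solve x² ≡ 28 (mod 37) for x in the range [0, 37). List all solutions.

37 ≡ 1 (mod 4), so we find a root by search.
Trying successive values, 18² = 324 ≡ 28 (mod 37). The other root is 37 − 18 = 19.

18, 19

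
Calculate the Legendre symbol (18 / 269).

-1

Pull out 2: since 269 ≡ 5 (mod 8), (2/269) = -1.
Reciprocity: 9 ≡ 1 and 269 ≡ 1 (mod 4), so (9/269) = +(269/9).
Reduce top mod 9: now compute (8/9).
Pull out 2^3: since 9 ≡ 1 (mod 8), (2/9) = +1, so (2/9)^3 = +1.
Reached (1/9) = 1. Collecting the sign flips along the way, the symbol is -1.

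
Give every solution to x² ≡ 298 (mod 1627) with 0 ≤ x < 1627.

172, 1455

Since 1627 ≡ 3 (mod 4), a square root of 298 is 298^((1627+1)/4) = 298^407 mod 1627.
Repeated squaring: 298^2≡946, 298^4≡66, 298^8≡1102, 298^16≡662, 298^32≡581, 298^64≡772, 298^128≡502, 298^256≡1446 (mod 1627).
298^407 = 298^(256+128+16+4+2+1) ≡ 1455 (mod 1627).
Check: 1455² = 2117025 ≡ 298 (mod 1627). The two roots are 172 and 1455.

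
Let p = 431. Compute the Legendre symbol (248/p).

Euler's criterion: (248/431) ≡ 248^215 (mod 431).
248^2 ≡ 302 (mod 431)
248^4 ≡ 263 (mod 431)
248^8 ≡ 209 (mod 431)
248^16 ≡ 150 (mod 431)
248^32 ≡ 88 (mod 431)
248^64 ≡ 417 (mod 431)
248^128 ≡ 196 (mod 431)
248^215 = 248^(128+64+16+4+2+1) ≡ 430 (mod 431).
Result is 430 ≡ −1, so (248/431) = −1.

-1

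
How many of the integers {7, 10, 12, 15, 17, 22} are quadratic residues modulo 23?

1

(7/23) = -1 → non-residue.
(10/23) = -1 → non-residue.
(12/23) = +1 → QR.
(15/23) = -1 → non-residue.
(17/23) = -1 → non-residue.
(22/23) = -1 → non-residue.
Total quadratic residues among the 6: 1.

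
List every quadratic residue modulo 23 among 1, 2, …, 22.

1,2,3,4,6,8,9,12,13,16,18

Square k = 1,…,11 (k and 23−k give the same square):
1²=1, 2²=4, 3²=9, 4²=16, 5²≡2, 6²≡13, 7²≡3, 8²≡18, 9²≡12, 10²≡8, 11²≡6 (mod 23).
So the quadratic residues mod 23 are {1, 2, 3, 4, 6, 8, 9, 12, 13, 16, 18}.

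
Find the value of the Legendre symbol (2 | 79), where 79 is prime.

1

Euler's criterion: (2/79) ≡ 2^39 (mod 79).
2^2 ≡ 4 (mod 79)
2^4 ≡ 16 (mod 79)
2^8 ≡ 19 (mod 79)
2^16 ≡ 45 (mod 79)
2^32 ≡ 50 (mod 79)
2^39 = 2^(32+4+2+1) ≡ 1 (mod 79).
Result is 1, so (2/79) = 1.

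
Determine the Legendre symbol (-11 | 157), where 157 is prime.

Euler's criterion: (-11/157) ≡ 146^78 (mod 157).
146^2 ≡ 121 (mod 157)
146^4 ≡ 40 (mod 157)
146^8 ≡ 30 (mod 157)
146^16 ≡ 115 (mod 157)
146^32 ≡ 37 (mod 157)
146^64 ≡ 113 (mod 157)
146^78 = 146^(64+8+4+2) ≡ 1 (mod 157).
Result is 1, so (-11/157) = 1.

1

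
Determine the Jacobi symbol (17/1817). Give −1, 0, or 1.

1

Reciprocity: 17 ≡ 1 and 1817 ≡ 1 (mod 4), so (17/1817) = +(1817/17).
Reduce top mod 17: now compute (15/17).
Reciprocity: 15 ≡ 3 and 17 ≡ 1 (mod 4), so (15/17) = +(17/15).
Reduce top mod 15: now compute (2/15).
Pull out 2: since 15 ≡ 7 (mod 8), (2/15) = +1.
Reached (1/15) = 1. Collecting the sign flips along the way, the symbol is +1.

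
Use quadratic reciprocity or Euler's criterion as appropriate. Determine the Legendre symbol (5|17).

Euler's criterion: (5/17) ≡ 5^8 (mod 17).
5^2 ≡ 8 (mod 17)
5^4 ≡ 13 (mod 17)
5^8 ≡ 16 (mod 17)
5^8 = 5^(8) ≡ 16 (mod 17).
Result is 16 ≡ −1, so (5/17) = −1.

-1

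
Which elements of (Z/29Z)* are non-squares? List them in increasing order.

Square k = 1,…,14 (k and 29−k give the same square):
1²=1, 2²=4, 3²=9, 4²=16, 5²=25, 6²≡7, 7²≡20, 8²≡6, 9²≡23, 10²≡13, 11²≡5, 12²≡28, 13²≡24, 14²≡22 (mod 29).
The residues are {1, 4, 5, 6, 7, 9, 13, 16, 20, 22, 23, 24, 25, 28}; the non-residues are the remaining 14 nonzero classes.

2, 3, 8, 10, 11, 12, 14, 15, 17, 18, 19, 21, 26, 27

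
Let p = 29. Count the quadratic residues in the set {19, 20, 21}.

1

(19/29) = -1 → non-residue.
(20/29) = +1 → QR.
(21/29) = -1 → non-residue.
Total quadratic residues among the 3: 1.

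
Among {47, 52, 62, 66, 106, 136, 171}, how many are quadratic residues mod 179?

5

(47/179) = +1 → QR.
(52/179) = +1 → QR.
(62/179) = -1 → non-residue.
(66/179) = +1 → QR.
(106/179) = +1 → QR.
(136/179) = -1 → non-residue.
(171/179) = +1 → QR.
Total quadratic residues among the 7: 5.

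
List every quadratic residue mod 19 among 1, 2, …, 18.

Square k = 1,…,9 (k and 19−k give the same square):
1²=1, 2²=4, 3²=9, 4²=16, 5²≡6, 6²≡17, 7²≡11, 8²≡7, 9²≡5 (mod 19).
So the quadratic residues mod 19 are {1, 4, 5, 6, 7, 9, 11, 16, 17}.

1, 4, 5, 6, 7, 9, 11, 16, 17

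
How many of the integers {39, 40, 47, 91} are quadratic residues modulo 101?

1

(39/101) = -1 → non-residue.
(40/101) = -1 → non-residue.
(47/101) = +1 → QR.
(91/101) = -1 → non-residue.
Total quadratic residues among the 4: 1.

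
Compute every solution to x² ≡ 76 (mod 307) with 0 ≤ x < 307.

136, 171

Since 307 ≡ 3 (mod 4), a square root of 76 is 76^((307+1)/4) = 76^77 mod 307.
Repeated squaring: 76^2≡250, 76^4≡179, 76^8≡113, 76^16≡182, 76^32≡275, 76^64≡103 (mod 307).
76^77 = 76^(64+8+4+1) ≡ 171 (mod 307).
Check: 171² = 29241 ≡ 76 (mod 307). The two roots are 136 and 171.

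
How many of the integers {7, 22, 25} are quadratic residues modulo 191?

1

(7/191) = -1 → non-residue.
(22/191) = -1 → non-residue.
(25/191) = +1 → QR.
Total quadratic residues among the 3: 1.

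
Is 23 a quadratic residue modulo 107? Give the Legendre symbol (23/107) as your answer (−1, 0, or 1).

Reciprocity: 23 ≡ 3 and 107 ≡ 3 (mod 4), so (23/107) = −(107/23).
Reduce top mod 23: now compute (15/23).
Reciprocity: 15 ≡ 3 and 23 ≡ 3 (mod 4), so (15/23) = −(23/15).
Reduce top mod 15: now compute (8/15).
Pull out 2^3: since 15 ≡ 7 (mod 8), (2/15) = +1, so (2/15)^3 = +1.
Reached (1/15) = 1. Collecting the sign flips along the way, the symbol is +1.

1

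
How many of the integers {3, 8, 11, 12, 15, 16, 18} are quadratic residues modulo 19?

(3/19) = -1 → non-residue.
(8/19) = -1 → non-residue.
(11/19) = +1 → QR.
(12/19) = -1 → non-residue.
(15/19) = -1 → non-residue.
(16/19) = +1 → QR.
(18/19) = -1 → non-residue.
Total quadratic residues among the 7: 2.

2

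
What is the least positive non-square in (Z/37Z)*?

(2/37) = −1, so 2 is the smallest positive non-residue mod 37.

2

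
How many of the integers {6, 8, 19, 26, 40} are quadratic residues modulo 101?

2

(6/101) = +1 → QR.
(8/101) = -1 → non-residue.
(19/101) = +1 → QR.
(26/101) = -1 → non-residue.
(40/101) = -1 → non-residue.
Total quadratic residues among the 5: 2.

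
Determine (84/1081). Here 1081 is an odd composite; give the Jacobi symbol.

Pull out 2^2: since 1081 ≡ 1 (mod 8), (2/1081) = +1, so (2/1081)^2 = +1.
Reciprocity: 21 ≡ 1 and 1081 ≡ 1 (mod 4), so (21/1081) = +(1081/21).
Reduce top mod 21: now compute (10/21).
Pull out 2: since 21 ≡ 5 (mod 8), (2/21) = -1.
Reciprocity: 5 ≡ 1 and 21 ≡ 1 (mod 4), so (5/21) = +(21/5).
Reduce top mod 5: now compute (1/5).
Reached (1/5) = 1. Collecting the sign flips along the way, the symbol is -1.

-1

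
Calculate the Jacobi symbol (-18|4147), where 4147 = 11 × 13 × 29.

1

First reduce: -18 ≡ 4129 (mod 4147).
Reciprocity: 4129 ≡ 1 and 4147 ≡ 3 (mod 4), so (4129/4147) = +(4147/4129).
Reduce top mod 4129: now compute (18/4129).
Pull out 2: since 4129 ≡ 1 (mod 8), (2/4129) = +1.
Reciprocity: 9 ≡ 1 and 4129 ≡ 1 (mod 4), so (9/4129) = +(4129/9).
Reduce top mod 9: now compute (7/9).
Reciprocity: 7 ≡ 3 and 9 ≡ 1 (mod 4), so (7/9) = +(9/7).
Reduce top mod 7: now compute (2/7).
Pull out 2: since 7 ≡ 7 (mod 8), (2/7) = +1.
Reached (1/7) = 1. Collecting the sign flips along the way, the symbol is +1.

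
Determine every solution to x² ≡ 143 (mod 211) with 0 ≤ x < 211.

Since 211 ≡ 3 (mod 4), a square root of 143 is 143^((211+1)/4) = 143^53 mod 211.
Repeated squaring: 143^2≡193, 143^4≡113, 143^8≡109, 143^16≡65, 143^32≡5 (mod 211).
143^53 = 143^(32+16+4+1) ≡ 96 (mod 211).
Check: 96² = 9216 ≡ 143 (mod 211). The two roots are 96 and 115.

96, 115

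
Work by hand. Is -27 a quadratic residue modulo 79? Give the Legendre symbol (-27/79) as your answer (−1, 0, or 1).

1

Euler's criterion: (-27/79) ≡ 52^39 (mod 79).
52^2 ≡ 18 (mod 79)
52^4 ≡ 8 (mod 79)
52^8 ≡ 64 (mod 79)
52^16 ≡ 67 (mod 79)
52^32 ≡ 65 (mod 79)
52^39 = 52^(32+4+2+1) ≡ 1 (mod 79).
Result is 1, so (-27/79) = 1.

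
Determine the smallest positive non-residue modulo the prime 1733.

(2/1733) = −1, so 2 is the smallest positive non-residue mod 1733.

2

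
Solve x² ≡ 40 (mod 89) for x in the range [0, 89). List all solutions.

29, 60

89 ≡ 1 (mod 4), so we find a root by search.
Trying successive values, 29² = 841 ≡ 40 (mod 89). The other root is 89 − 29 = 60.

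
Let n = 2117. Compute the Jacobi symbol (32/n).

Pull out 2^5: since 2117 ≡ 5 (mod 8), (2/2117) = -1, so (2/2117)^5 = -1.
Reached (1/2117) = 1. Collecting the sign flips along the way, the symbol is -1.

-1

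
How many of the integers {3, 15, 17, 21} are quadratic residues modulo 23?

(3/23) = +1 → QR.
(15/23) = -1 → non-residue.
(17/23) = -1 → non-residue.
(21/23) = -1 → non-residue.
Total quadratic residues among the 4: 1.

1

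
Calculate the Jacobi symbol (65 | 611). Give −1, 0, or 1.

0

Reciprocity: 65 ≡ 1 and 611 ≡ 3 (mod 4), so (65/611) = +(611/65).
Reduce top mod 65: now compute (26/65).
Pull out 2: since 65 ≡ 1 (mod 8), (2/65) = +1.
Reciprocity: 13 ≡ 1 and 65 ≡ 1 (mod 4), so (13/65) = +(65/13).
Reduce top mod 13: now compute (0/13).
Top reduces to 0: gcd > 1, so the symbol is 0.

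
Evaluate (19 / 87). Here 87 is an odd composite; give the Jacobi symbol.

Reciprocity: 19 ≡ 3 and 87 ≡ 3 (mod 4), so (19/87) = −(87/19).
Reduce top mod 19: now compute (11/19).
Reciprocity: 11 ≡ 3 and 19 ≡ 3 (mod 4), so (11/19) = −(19/11).
Reduce top mod 11: now compute (8/11).
Pull out 2^3: since 11 ≡ 3 (mod 8), (2/11) = -1, so (2/11)^3 = -1.
Reached (1/11) = 1. Collecting the sign flips along the way, the symbol is -1.

-1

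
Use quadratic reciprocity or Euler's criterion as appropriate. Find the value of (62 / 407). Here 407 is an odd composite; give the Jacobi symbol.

-1

Pull out 2: since 407 ≡ 7 (mod 8), (2/407) = +1.
Reciprocity: 31 ≡ 3 and 407 ≡ 3 (mod 4), so (31/407) = −(407/31).
Reduce top mod 31: now compute (4/31).
Pull out 2^2: since 31 ≡ 7 (mod 8), (2/31) = +1, so (2/31)^2 = +1.
Reached (1/31) = 1. Collecting the sign flips along the way, the symbol is -1.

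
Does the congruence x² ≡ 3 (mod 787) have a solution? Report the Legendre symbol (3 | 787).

-1

Reciprocity: 3 ≡ 3 and 787 ≡ 3 (mod 4), so (3/787) = −(787/3).
Reduce top mod 3: now compute (1/3).
Reached (1/3) = 1. Collecting the sign flips along the way, the symbol is -1.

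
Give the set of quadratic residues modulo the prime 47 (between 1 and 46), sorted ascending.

1 2 3 4 6 7 8 9 12 14 16 17 18 21 24 25 27 28 32 34 36 37 42

Square k = 1,…,23 (k and 47−k give the same square):
1²=1, 2²=4, 3²=9, 4²=16, 5²=25, 6²=36, 7²≡2, 8²≡17, 9²≡34, 10²≡6, 11²≡27, 12²≡3, 13²≡28, 14²≡8, 15²≡37, 16²≡21, 17²≡7, 18²≡42, 19²≡32, 20²≡24, 21²≡18, 22²≡14, 23²≡12 (mod 47).
So the quadratic residues mod 47 are {1, 2, 3, 4, 6, 7, 8, 9, 12, 14, 16, 17, 18, 21, 24, 25, 27, 28, 32, 34, 36, 37, 42}.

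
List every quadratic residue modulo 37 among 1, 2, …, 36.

1,3,4,7,9,10,11,12,16,21,25,26,27,28,30,33,34,36

Square k = 1,…,18 (k and 37−k give the same square):
1²=1, 2²=4, 3²=9, 4²=16, 5²=25, 6²=36, 7²≡12, 8²≡27, 9²≡7, 10²≡26, 11²≡10, 12²≡33, 13²≡21, 14²≡11, 15²≡3, 16²≡34, 17²≡30, 18²≡28 (mod 37).
So the quadratic residues mod 37 are {1, 3, 4, 7, 9, 10, 11, 12, 16, 21, 25, 26, 27, 28, 30, 33, 34, 36}.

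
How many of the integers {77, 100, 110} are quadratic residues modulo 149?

2

(77/149) = -1 → non-residue.
(100/149) = +1 → QR.
(110/149) = +1 → QR.
Total quadratic residues among the 3: 2.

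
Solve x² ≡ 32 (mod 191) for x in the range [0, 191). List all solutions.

37, 154

Since 191 ≡ 3 (mod 4), a square root of 32 is 32^((191+1)/4) = 32^48 mod 191.
Repeated squaring: 32^2≡69, 32^4≡177, 32^8≡5, 32^16≡25, 32^32≡52 (mod 191).
32^48 = 32^(32+16) ≡ 154 (mod 191).
Check: 154² = 23716 ≡ 32 (mod 191). The two roots are 37 and 154.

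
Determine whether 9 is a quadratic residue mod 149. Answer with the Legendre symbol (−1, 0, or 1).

1

Reciprocity: 9 ≡ 1 and 149 ≡ 1 (mod 4), so (9/149) = +(149/9).
Reduce top mod 9: now compute (5/9).
Reciprocity: 5 ≡ 1 and 9 ≡ 1 (mod 4), so (5/9) = +(9/5).
Reduce top mod 5: now compute (4/5).
Pull out 2^2: since 5 ≡ 5 (mod 8), (2/5) = -1, so (2/5)^2 = +1.
Reached (1/5) = 1. Collecting the sign flips along the way, the symbol is +1.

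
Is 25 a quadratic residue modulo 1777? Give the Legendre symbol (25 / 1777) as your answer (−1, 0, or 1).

1

Reciprocity: 25 ≡ 1 and 1777 ≡ 1 (mod 4), so (25/1777) = +(1777/25).
Reduce top mod 25: now compute (2/25).
Pull out 2: since 25 ≡ 1 (mod 8), (2/25) = +1.
Reached (1/25) = 1. Collecting the sign flips along the way, the symbol is +1.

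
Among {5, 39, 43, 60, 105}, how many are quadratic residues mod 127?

(5/127) = -1 → non-residue.
(39/127) = -1 → non-residue.
(43/127) = -1 → non-residue.
(60/127) = +1 → QR.
(105/127) = -1 → non-residue.
Total quadratic residues among the 5: 1.

1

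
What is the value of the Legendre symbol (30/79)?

-1

Euler's criterion: (30/79) ≡ 30^39 (mod 79).
30^2 ≡ 31 (mod 79)
30^4 ≡ 13 (mod 79)
30^8 ≡ 11 (mod 79)
30^16 ≡ 42 (mod 79)
30^32 ≡ 26 (mod 79)
30^39 = 30^(32+4+2+1) ≡ 78 (mod 79).
Result is 78 ≡ −1, so (30/79) = −1.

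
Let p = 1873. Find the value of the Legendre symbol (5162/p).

-1

First reduce: 5162 ≡ 1416 (mod 1873).
Pull out 2^3: since 1873 ≡ 1 (mod 8), (2/1873) = +1, so (2/1873)^3 = +1.
Reciprocity: 177 ≡ 1 and 1873 ≡ 1 (mod 4), so (177/1873) = +(1873/177).
Reduce top mod 177: now compute (103/177).
Reciprocity: 103 ≡ 3 and 177 ≡ 1 (mod 4), so (103/177) = +(177/103).
Reduce top mod 103: now compute (74/103).
Pull out 2: since 103 ≡ 7 (mod 8), (2/103) = +1.
Reciprocity: 37 ≡ 1 and 103 ≡ 3 (mod 4), so (37/103) = +(103/37).
Reduce top mod 37: now compute (29/37).
Reciprocity: 29 ≡ 1 and 37 ≡ 1 (mod 4), so (29/37) = +(37/29).
Reduce top mod 29: now compute (8/29).
Pull out 2^3: since 29 ≡ 5 (mod 8), (2/29) = -1, so (2/29)^3 = -1.
Reached (1/29) = 1. Collecting the sign flips along the way, the symbol is -1.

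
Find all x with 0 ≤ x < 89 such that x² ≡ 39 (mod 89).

89 ≡ 1 (mod 4), so we find a root by search.
Trying successive values, 22² = 484 ≡ 39 (mod 89). The other root is 89 − 22 = 67.

22, 67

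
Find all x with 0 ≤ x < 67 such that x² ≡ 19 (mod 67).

32, 35

Since 67 ≡ 3 (mod 4), a square root of 19 is 19^((67+1)/4) = 19^17 mod 67.
Repeated squaring: 19^2≡26, 19^4≡6, 19^8≡36, 19^16≡23 (mod 67).
19^17 = 19^(16+1) ≡ 35 (mod 67).
Check: 35² = 1225 ≡ 19 (mod 67). The two roots are 32 and 35.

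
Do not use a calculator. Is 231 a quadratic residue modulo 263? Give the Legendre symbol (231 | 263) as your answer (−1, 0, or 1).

-1

Reciprocity: 231 ≡ 3 and 263 ≡ 3 (mod 4), so (231/263) = −(263/231).
Reduce top mod 231: now compute (32/231).
Pull out 2^5: since 231 ≡ 7 (mod 8), (2/231) = +1, so (2/231)^5 = +1.
Reached (1/231) = 1. Collecting the sign flips along the way, the symbol is -1.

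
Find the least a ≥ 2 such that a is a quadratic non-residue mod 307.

(2/307) = −1, so 2 is the smallest positive non-residue mod 307.

2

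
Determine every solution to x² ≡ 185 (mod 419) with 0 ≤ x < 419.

Since 419 ≡ 3 (mod 4), a square root of 185 is 185^((419+1)/4) = 185^105 mod 419.
Repeated squaring: 185^2≡286, 185^4≡91, 185^8≡320, 185^16≡164, 185^32≡80, 185^64≡115 (mod 419).
185^105 = 185^(64+32+8+1) ≡ 336 (mod 419).
Check: 336² = 112896 ≡ 185 (mod 419). The two roots are 83 and 336.

83, 336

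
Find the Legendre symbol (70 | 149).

Pull out 2: since 149 ≡ 5 (mod 8), (2/149) = -1.
Reciprocity: 35 ≡ 3 and 149 ≡ 1 (mod 4), so (35/149) = +(149/35).
Reduce top mod 35: now compute (9/35).
Reciprocity: 9 ≡ 1 and 35 ≡ 3 (mod 4), so (9/35) = +(35/9).
Reduce top mod 9: now compute (8/9).
Pull out 2^3: since 9 ≡ 1 (mod 8), (2/9) = +1, so (2/9)^3 = +1.
Reached (1/9) = 1. Collecting the sign flips along the way, the symbol is -1.

-1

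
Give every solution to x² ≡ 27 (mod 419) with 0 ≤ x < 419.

Since 419 ≡ 3 (mod 4), a square root of 27 is 27^((419+1)/4) = 27^105 mod 419.
Repeated squaring: 27^2≡310, 27^4≡149, 27^8≡413, 27^16≡36, 27^32≡39, 27^64≡264 (mod 419).
27^105 = 27^(64+32+8+1) ≡ 87 (mod 419).
Check: 87² = 7569 ≡ 27 (mod 419). The two roots are 87 and 332.

87, 332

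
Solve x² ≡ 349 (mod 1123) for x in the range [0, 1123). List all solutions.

479, 644

Since 1123 ≡ 3 (mod 4), a square root of 349 is 349^((1123+1)/4) = 349^281 mod 1123.
Repeated squaring: 349^2≡517, 349^4≡15, 349^8≡225, 349^16≡90, 349^32≡239, 349^64≡971, 349^128≡644, 349^256≡349 (mod 1123).
349^281 = 349^(256+16+8+1) ≡ 644 (mod 1123).
Check: 644² = 414736 ≡ 349 (mod 1123). The two roots are 479 and 644.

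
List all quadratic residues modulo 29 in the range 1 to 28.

Square k = 1,…,14 (k and 29−k give the same square):
1²=1, 2²=4, 3²=9, 4²=16, 5²=25, 6²≡7, 7²≡20, 8²≡6, 9²≡23, 10²≡13, 11²≡5, 12²≡28, 13²≡24, 14²≡22 (mod 29).
So the quadratic residues mod 29 are {1, 4, 5, 6, 7, 9, 13, 16, 20, 22, 23, 24, 25, 28}.

1 4 5 6 7 9 13 16 20 22 23 24 25 28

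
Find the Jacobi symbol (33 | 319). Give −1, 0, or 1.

Reciprocity: 33 ≡ 1 and 319 ≡ 3 (mod 4), so (33/319) = +(319/33).
Reduce top mod 33: now compute (22/33).
Pull out 2: since 33 ≡ 1 (mod 8), (2/33) = +1.
Reciprocity: 11 ≡ 3 and 33 ≡ 1 (mod 4), so (11/33) = +(33/11).
Reduce top mod 11: now compute (0/11).
Top reduces to 0: gcd > 1, so the symbol is 0.

0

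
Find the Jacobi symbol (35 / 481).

-1

Reciprocity: 35 ≡ 3 and 481 ≡ 1 (mod 4), so (35/481) = +(481/35).
Reduce top mod 35: now compute (26/35).
Pull out 2: since 35 ≡ 3 (mod 8), (2/35) = -1.
Reciprocity: 13 ≡ 1 and 35 ≡ 3 (mod 4), so (13/35) = +(35/13).
Reduce top mod 13: now compute (9/13).
Reciprocity: 9 ≡ 1 and 13 ≡ 1 (mod 4), so (9/13) = +(13/9).
Reduce top mod 9: now compute (4/9).
Pull out 2^2: since 9 ≡ 1 (mod 8), (2/9) = +1, so (2/9)^2 = +1.
Reached (1/9) = 1. Collecting the sign flips along the way, the symbol is -1.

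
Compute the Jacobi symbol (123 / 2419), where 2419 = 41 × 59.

Reciprocity: 123 ≡ 3 and 2419 ≡ 3 (mod 4), so (123/2419) = −(2419/123).
Reduce top mod 123: now compute (82/123).
Pull out 2: since 123 ≡ 3 (mod 8), (2/123) = -1.
Reciprocity: 41 ≡ 1 and 123 ≡ 3 (mod 4), so (41/123) = +(123/41).
Reduce top mod 41: now compute (0/41).
Top reduces to 0: gcd > 1, so the symbol is 0.

0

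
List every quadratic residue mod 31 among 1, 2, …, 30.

1, 2, 4, 5, 7, 8, 9, 10, 14, 16, 18, 19, 20, 25, 28

Square k = 1,…,15 (k and 31−k give the same square):
1²=1, 2²=4, 3²=9, 4²=16, 5²=25, 6²≡5, 7²≡18, 8²≡2, 9²≡19, 10²≡7, 11²≡28, 12²≡20, 13²≡14, 14²≡10, 15²≡8 (mod 31).
So the quadratic residues mod 31 are {1, 2, 4, 5, 7, 8, 9, 10, 14, 16, 18, 19, 20, 25, 28}.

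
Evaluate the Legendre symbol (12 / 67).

Pull out 2^2: since 67 ≡ 3 (mod 8), (2/67) = -1, so (2/67)^2 = +1.
Reciprocity: 3 ≡ 3 and 67 ≡ 3 (mod 4), so (3/67) = −(67/3).
Reduce top mod 3: now compute (1/3).
Reached (1/3) = 1. Collecting the sign flips along the way, the symbol is -1.

-1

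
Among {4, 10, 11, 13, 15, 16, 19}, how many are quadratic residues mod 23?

3

(4/23) = +1 → QR.
(10/23) = -1 → non-residue.
(11/23) = -1 → non-residue.
(13/23) = +1 → QR.
(15/23) = -1 → non-residue.
(16/23) = +1 → QR.
(19/23) = -1 → non-residue.
Total quadratic residues among the 7: 3.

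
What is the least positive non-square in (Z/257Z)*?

(2/257) = +1, so 2 is a residue.
(3/257) = −1, so 3 is the smallest positive non-residue mod 257.

3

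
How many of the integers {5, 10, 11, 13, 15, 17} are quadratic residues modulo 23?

(5/23) = -1 → non-residue.
(10/23) = -1 → non-residue.
(11/23) = -1 → non-residue.
(13/23) = +1 → QR.
(15/23) = -1 → non-residue.
(17/23) = -1 → non-residue.
Total quadratic residues among the 6: 1.

1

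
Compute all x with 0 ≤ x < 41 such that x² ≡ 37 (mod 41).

41 ≡ 1 (mod 4), so we find a root by search.
Trying successive values, 18² = 324 ≡ 37 (mod 41). The other root is 41 − 18 = 23.

18, 23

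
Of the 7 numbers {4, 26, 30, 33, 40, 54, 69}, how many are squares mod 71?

4

(4/71) = +1 → QR.
(26/71) = -1 → non-residue.
(30/71) = +1 → QR.
(33/71) = -1 → non-residue.
(40/71) = +1 → QR.
(54/71) = +1 → QR.
(69/71) = -1 → non-residue.
Total quadratic residues among the 7: 4.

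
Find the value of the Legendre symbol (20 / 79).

Pull out 2^2: since 79 ≡ 7 (mod 8), (2/79) = +1, so (2/79)^2 = +1.
Reciprocity: 5 ≡ 1 and 79 ≡ 3 (mod 4), so (5/79) = +(79/5).
Reduce top mod 5: now compute (4/5).
Pull out 2^2: since 5 ≡ 5 (mod 8), (2/5) = -1, so (2/5)^2 = +1.
Reached (1/5) = 1. Collecting the sign flips along the way, the symbol is +1.

1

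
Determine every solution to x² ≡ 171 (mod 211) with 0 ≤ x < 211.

63, 148

Since 211 ≡ 3 (mod 4), a square root of 171 is 171^((211+1)/4) = 171^53 mod 211.
Repeated squaring: 171^2≡123, 171^4≡148, 171^8≡171, 171^16≡123, 171^32≡148 (mod 211).
171^53 = 171^(32+16+4+1) ≡ 148 (mod 211).
Check: 148² = 21904 ≡ 171 (mod 211). The two roots are 63 and 148.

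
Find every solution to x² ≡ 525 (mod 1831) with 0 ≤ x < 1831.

761, 1070

Since 1831 ≡ 3 (mod 4), a square root of 525 is 525^((1831+1)/4) = 525^458 mod 1831.
Repeated squaring: 525^2≡975, 525^4≡336, 525^8≡1205, 525^16≡42, 525^32≡1764, 525^64≡827, 525^128≡966, 525^256≡1177 (mod 1831).
525^458 = 525^(256+128+64+8+2) ≡ 761 (mod 1831).
Check: 761² = 579121 ≡ 525 (mod 1831). The two roots are 761 and 1070.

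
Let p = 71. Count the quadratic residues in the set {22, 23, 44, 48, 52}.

(22/71) = -1 → non-residue.
(23/71) = -1 → non-residue.
(44/71) = -1 → non-residue.
(48/71) = +1 → QR.
(52/71) = -1 → non-residue.
Total quadratic residues among the 5: 1.

1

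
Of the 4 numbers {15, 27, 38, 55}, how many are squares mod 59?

2

(15/59) = +1 → QR.
(27/59) = +1 → QR.
(38/59) = -1 → non-residue.
(55/59) = -1 → non-residue.
Total quadratic residues among the 4: 2.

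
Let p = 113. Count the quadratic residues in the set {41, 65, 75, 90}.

1

(41/113) = +1 → QR.
(65/113) = -1 → non-residue.
(75/113) = -1 → non-residue.
(90/113) = -1 → non-residue.
Total quadratic residues among the 4: 1.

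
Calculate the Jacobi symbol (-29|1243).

First reduce: -29 ≡ 1214 (mod 1243).
Pull out 2: since 1243 ≡ 3 (mod 8), (2/1243) = -1.
Reciprocity: 607 ≡ 3 and 1243 ≡ 3 (mod 4), so (607/1243) = −(1243/607).
Reduce top mod 607: now compute (29/607).
Reciprocity: 29 ≡ 1 and 607 ≡ 3 (mod 4), so (29/607) = +(607/29).
Reduce top mod 29: now compute (27/29).
Reciprocity: 27 ≡ 3 and 29 ≡ 1 (mod 4), so (27/29) = +(29/27).
Reduce top mod 27: now compute (2/27).
Pull out 2: since 27 ≡ 3 (mod 8), (2/27) = -1.
Reached (1/27) = 1. Collecting the sign flips along the way, the symbol is -1.

-1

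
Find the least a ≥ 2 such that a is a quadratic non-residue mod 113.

3

(2/113) = +1, so 2 is a residue.
(3/113) = −1, so 3 is the smallest positive non-residue mod 113.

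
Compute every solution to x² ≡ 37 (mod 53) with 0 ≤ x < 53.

14, 39

53 ≡ 1 (mod 4), so we find a root by search.
Trying successive values, 14² = 196 ≡ 37 (mod 53). The other root is 53 − 14 = 39.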